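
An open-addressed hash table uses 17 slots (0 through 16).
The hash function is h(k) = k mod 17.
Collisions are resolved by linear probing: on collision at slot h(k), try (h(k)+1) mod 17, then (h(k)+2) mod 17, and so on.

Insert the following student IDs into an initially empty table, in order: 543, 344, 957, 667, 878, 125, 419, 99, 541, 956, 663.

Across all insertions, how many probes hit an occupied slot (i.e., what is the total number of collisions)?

543 hashes to 16; slot 16 is free → place at 16.
344 hashes to 4; slot 4 is free → place at 4.
957 hashes to 5; slot 5 is free → place at 5.
667 hashes to 4; 4,5 taken → place at 6.
878 hashes to 11; slot 11 is free → place at 11.
125 hashes to 6; 6 taken → place at 7.
419 hashes to 11; 11 taken → place at 12.
99 hashes to 14; slot 14 is free → place at 14.
541 hashes to 14; 14 taken → place at 15.
956 hashes to 4; 4,5,6,7 taken → place at 8.
663 hashes to 0; slot 0 is free → place at 0.
Table: [663, _, _, _, 344, 957, 667, 125, 956, _, _, 878, 419, _, 99, 541, 543]

9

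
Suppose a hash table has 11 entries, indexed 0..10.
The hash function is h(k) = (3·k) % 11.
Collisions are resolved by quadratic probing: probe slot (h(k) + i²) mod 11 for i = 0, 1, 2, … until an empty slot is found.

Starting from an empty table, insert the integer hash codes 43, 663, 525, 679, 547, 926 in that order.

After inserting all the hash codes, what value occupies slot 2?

525

Insert 43: h=8, slot 8 empty => index 8.
Insert 663: h=9, slot 9 empty => index 9.
Insert 525: h=2, slot 2 empty => index 2.
Insert 679: h=2, slot 2 occupied => index 3.
Insert 547: h=2, slots 2,3 occupied => index 6.
Insert 926: h=6, slot 6 occupied => index 7.
Table: [—, —, 525, 679, —, —, 547, 926, 43, 663, —]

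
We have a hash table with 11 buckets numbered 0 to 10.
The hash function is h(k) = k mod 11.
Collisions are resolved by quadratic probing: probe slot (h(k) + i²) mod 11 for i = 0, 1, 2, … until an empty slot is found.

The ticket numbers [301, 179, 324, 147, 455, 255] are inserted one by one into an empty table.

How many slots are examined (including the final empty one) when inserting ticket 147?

301: h=4 => slot 4
179: h=3 => slot 3
324: h=5 => slot 5
147: h=4, probe 4,5,8 => slot 8
455: h=4, probe 4,5,8,2 => slot 2
255: h=2, probe 2,3,6 => slot 6
Table: [_, _, 455, 179, 301, 324, 255, _, 147, _, _]

3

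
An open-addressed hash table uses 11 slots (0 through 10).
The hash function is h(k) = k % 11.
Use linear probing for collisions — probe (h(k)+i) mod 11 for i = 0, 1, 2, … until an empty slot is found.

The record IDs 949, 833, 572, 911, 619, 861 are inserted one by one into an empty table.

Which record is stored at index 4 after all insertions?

619

949: h=3 → slot 3
833: h=8 → slot 8
572: h=0 → slot 0
911: h=9 → slot 9
619: h=3, probe 3,4 → slot 4
861: h=3, probe 3,4,5 → slot 5
Table: [572, -, -, 949, 619, 861, -, -, 833, 911, -]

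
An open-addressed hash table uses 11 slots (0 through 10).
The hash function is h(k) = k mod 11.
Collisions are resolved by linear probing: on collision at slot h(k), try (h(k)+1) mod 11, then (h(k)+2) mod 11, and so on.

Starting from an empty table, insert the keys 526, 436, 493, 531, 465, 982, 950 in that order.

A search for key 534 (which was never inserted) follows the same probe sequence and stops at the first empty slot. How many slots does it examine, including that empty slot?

526: h=9 -> slot 9
436: h=7 -> slot 7
493: h=9, probe 9,10 -> slot 10
531: h=3 -> slot 3
465: h=3, probe 3,4 -> slot 4
982: h=3, probe 3,4,5 -> slot 5
950: h=4, probe 4,5,6 -> slot 6
Table: [∅, ∅, ∅, 531, 465, 982, 950, 436, ∅, 526, 493]
Lookup 534: h=6, probe 6,7,8 → slot 8 empty, not found.

3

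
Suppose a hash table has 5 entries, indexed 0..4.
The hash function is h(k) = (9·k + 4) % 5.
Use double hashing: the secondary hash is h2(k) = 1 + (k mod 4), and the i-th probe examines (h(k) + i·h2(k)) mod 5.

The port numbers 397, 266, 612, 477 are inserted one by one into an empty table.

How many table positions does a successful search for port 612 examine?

397 hashes to 2; slot 2 is free -> place at 2.
266 hashes to 3; slot 3 is free -> place at 3.
612 hashes to 2, h2=1; 2,3 taken -> place at 4.
477 hashes to 2, h2=2; 2,4 taken -> place at 1.
Table: [∅, 477, 397, 266, 612]
Lookup 612: h=2, h2=1, probe 2,3,4 → found at 4.

3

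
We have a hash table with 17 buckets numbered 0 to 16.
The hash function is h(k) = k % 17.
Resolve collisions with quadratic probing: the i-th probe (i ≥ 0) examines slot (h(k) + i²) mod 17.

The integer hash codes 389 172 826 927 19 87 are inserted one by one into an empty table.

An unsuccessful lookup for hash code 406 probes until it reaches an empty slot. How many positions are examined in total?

2

389: h=15 → slot 15
172: h=2 → slot 2
826: h=10 → slot 10
927: h=9 → slot 9
19: h=2, probe 2,3 → slot 3
87: h=2, probe 2,3,6 → slot 6
Table: [∅, ∅, 172, 19, ∅, ∅, 87, ∅, ∅, 927, 826, ∅, ∅, ∅, ∅, 389, ∅]
Lookup 406: h=15, probe 15,16 → slot 16 empty, not found.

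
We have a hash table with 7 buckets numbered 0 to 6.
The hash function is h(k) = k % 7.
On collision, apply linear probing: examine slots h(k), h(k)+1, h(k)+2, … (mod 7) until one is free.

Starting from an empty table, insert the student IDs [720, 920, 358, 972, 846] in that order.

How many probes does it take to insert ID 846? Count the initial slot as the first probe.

Insert 720: h=6, slot 6 empty -> index 6.
Insert 920: h=3, slot 3 empty -> index 3.
Insert 358: h=1, slot 1 empty -> index 1.
Insert 972: h=6, slot 6 occupied -> index 0.
Insert 846: h=6, slots 6,0,1 occupied -> index 2.
Table: [972, 358, 846, 920, _, _, 720]

4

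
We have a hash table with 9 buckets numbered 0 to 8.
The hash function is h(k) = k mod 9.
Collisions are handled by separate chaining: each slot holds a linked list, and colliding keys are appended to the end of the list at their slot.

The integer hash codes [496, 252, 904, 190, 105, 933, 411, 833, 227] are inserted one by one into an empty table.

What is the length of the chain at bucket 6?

Insert 496: h=1, bucket 1 empty → new chain.
Insert 252: h=0, bucket 0 empty → new chain.
Insert 904: h=4, bucket 4 empty → new chain.
Insert 190: h=1, bucket 1 nonempty → append to chain.
Insert 105: h=6, bucket 6 empty → new chain.
Insert 933: h=6, bucket 6 nonempty → append to chain.
Insert 411: h=6, bucket 6 nonempty → append to chain.
Insert 833: h=5, bucket 5 empty → new chain.
Insert 227: h=2, bucket 2 empty → new chain.
Final buckets:
0: 252
1: 496 -> 190
2: 227
3: _
4: 904
5: 833
6: 105 -> 933 -> 411
7: _
8: _

3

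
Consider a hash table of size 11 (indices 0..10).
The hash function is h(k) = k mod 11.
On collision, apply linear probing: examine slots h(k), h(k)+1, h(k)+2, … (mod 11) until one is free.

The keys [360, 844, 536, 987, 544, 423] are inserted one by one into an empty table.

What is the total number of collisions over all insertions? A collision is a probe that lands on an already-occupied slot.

360 hashes to 8; slot 8 is free → place at 8.
844 hashes to 8; 8 taken → place at 9.
536 hashes to 8; 8,9 taken → place at 10.
987 hashes to 8; 8,9,10 taken → place at 0.
544 hashes to 5; slot 5 is free → place at 5.
423 hashes to 5; 5 taken → place at 6.
Table: [987, -, -, -, -, 544, 423, -, 360, 844, 536]

7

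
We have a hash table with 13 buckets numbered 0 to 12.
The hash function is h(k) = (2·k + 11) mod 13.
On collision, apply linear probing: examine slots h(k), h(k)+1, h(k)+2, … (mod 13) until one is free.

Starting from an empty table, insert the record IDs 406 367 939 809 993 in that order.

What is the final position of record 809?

7

406 hashes to 4; slot 4 is free → place at 4.
367 hashes to 4; 4 taken → place at 5.
939 hashes to 4; 4,5 taken → place at 6.
809 hashes to 4; 4,5,6 taken → place at 7.
993 hashes to 8; slot 8 is free → place at 8.
Table: [∅, ∅, ∅, ∅, 406, 367, 939, 809, 993, ∅, ∅, ∅, ∅]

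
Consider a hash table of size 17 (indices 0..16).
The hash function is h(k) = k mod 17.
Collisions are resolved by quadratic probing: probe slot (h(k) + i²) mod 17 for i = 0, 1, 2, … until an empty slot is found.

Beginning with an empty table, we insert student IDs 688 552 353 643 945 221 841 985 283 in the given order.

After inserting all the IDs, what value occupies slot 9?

688: h=8 → slot 8
552: h=8, probe 8,9 → slot 9
353: h=13 → slot 13
643: h=14 → slot 14
945: h=10 → slot 10
221: h=0 → slot 0
841: h=8, probe 8,9,12 → slot 12
985: h=16 → slot 16
283: h=11 → slot 11
Table: [221, _, _, _, _, _, _, _, 688, 552, 945, 283, 841, 353, 643, _, 985]

552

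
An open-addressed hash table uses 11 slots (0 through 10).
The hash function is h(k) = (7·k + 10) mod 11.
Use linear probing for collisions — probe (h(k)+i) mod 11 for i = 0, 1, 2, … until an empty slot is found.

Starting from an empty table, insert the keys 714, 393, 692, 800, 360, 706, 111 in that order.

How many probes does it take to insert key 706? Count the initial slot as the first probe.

714 hashes to 3; slot 3 is free → place at 3.
393 hashes to 0; slot 0 is free → place at 0.
692 hashes to 3; 3 taken → place at 4.
800 hashes to 0; 0 taken → place at 1.
360 hashes to 0; 0,1 taken → place at 2.
706 hashes to 2; 2,3,4 taken → place at 5.
111 hashes to 6; slot 6 is free → place at 6.
Table: [393, 800, 360, 714, 692, 706, 111, -, -, -, -]

4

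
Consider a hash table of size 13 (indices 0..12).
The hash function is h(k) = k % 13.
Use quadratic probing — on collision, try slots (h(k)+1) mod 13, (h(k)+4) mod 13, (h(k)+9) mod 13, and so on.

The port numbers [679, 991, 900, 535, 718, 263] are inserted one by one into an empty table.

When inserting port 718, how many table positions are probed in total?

Insert 679: h=3, slot 3 empty -> index 3.
Insert 991: h=3, slot 3 occupied -> index 4.
Insert 900: h=3, slots 3,4 occupied -> index 7.
Insert 535: h=2, slot 2 empty -> index 2.
Insert 718: h=3, slots 3,4,7 occupied -> index 12.
Insert 263: h=3, slots 3,4,7,12 occupied -> index 6.
Table: [., ., 535, 679, 991, ., 263, 900, ., ., ., ., 718]

4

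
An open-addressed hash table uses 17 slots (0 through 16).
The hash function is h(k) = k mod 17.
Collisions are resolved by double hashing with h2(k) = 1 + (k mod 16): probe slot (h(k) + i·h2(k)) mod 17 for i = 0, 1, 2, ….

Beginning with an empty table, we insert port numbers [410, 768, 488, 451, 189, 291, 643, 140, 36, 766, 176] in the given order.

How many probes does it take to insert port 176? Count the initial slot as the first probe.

3

410: h=2 -> slot 2
768: h=3 -> slot 3
488: h=12 -> slot 12
451: h=9 -> slot 9
189: h=2, h2=14, probe 2,16 -> slot 16
291: h=2, h2=4, probe 2,6 -> slot 6
643: h=14 -> slot 14
140: h=4 -> slot 4
36: h=2, h2=5, probe 2,7 -> slot 7
766: h=1 -> slot 1
176: h=6, h2=1, probe 6,7,8 -> slot 8
Table: [_, 766, 410, 768, 140, _, 291, 36, 176, 451, _, _, 488, _, 643, _, 189]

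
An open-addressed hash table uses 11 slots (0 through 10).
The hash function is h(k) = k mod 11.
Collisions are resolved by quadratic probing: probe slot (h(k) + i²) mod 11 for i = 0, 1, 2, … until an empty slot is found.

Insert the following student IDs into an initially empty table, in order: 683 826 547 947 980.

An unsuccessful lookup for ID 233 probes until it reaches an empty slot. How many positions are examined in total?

2

683: h=1 → slot 1
826: h=1, probe 1,2 → slot 2
547: h=8 → slot 8
947: h=1, probe 1,2,5 → slot 5
980: h=1, probe 1,2,5,10 → slot 10
Table: [_, 683, 826, _, _, 947, _, _, 547, _, 980]
Lookup 233: h=2, probe 2,3 → slot 3 empty, not found.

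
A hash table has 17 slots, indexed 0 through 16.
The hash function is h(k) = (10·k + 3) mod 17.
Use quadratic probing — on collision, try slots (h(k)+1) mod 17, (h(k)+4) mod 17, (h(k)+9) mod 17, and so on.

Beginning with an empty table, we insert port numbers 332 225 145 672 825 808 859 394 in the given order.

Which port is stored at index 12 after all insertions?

Insert 332: h=8, slot 8 empty → index 8.
Insert 225: h=9, slot 9 empty → index 9.
Insert 145: h=8, slots 8,9 occupied → index 12.
Insert 672: h=8, slots 8,9,12 occupied → index 0.
Insert 825: h=8, slots 8,9,12,0 occupied → index 7.
Insert 808: h=8, slots 8,9,12,0,7 occupied → index 16.
Insert 859: h=8, slots 8,9,12,0,7,16 occupied → index 10.
Insert 394: h=16, slots 16,0 occupied → index 3.
Table: [672, ∅, ∅, 394, ∅, ∅, ∅, 825, 332, 225, 859, ∅, 145, ∅, ∅, ∅, 808]

145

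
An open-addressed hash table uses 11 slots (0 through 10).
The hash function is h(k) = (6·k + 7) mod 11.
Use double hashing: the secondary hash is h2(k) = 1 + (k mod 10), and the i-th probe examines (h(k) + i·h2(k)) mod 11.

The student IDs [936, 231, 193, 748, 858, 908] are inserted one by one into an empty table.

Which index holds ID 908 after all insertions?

Insert 936: h=2, slot 2 empty -> index 2.
Insert 231: h=7, slot 7 empty -> index 7.
Insert 193: h=10, slot 10 empty -> index 10.
Insert 748: h=7, h2=9, slot 7 occupied -> index 5.
Insert 858: h=7, h2=9, slots 7,5 occupied -> index 3.
Insert 908: h=10, h2=9, slot 10 occupied -> index 8.
Table: [., ., 936, 858, ., 748, ., 231, 908, ., 193]

8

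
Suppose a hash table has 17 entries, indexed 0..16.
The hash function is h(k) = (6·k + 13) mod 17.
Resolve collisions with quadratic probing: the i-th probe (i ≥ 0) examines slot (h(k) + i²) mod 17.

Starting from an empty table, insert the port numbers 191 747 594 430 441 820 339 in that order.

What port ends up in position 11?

191: h=3 → slot 3
747: h=7 → slot 7
594: h=7, probe 7,8 → slot 8
430: h=9 → slot 9
441: h=7, probe 7,8,11 → slot 11
820: h=3, probe 3,4 → slot 4
339: h=7, probe 7,8,11,16 → slot 16
Table: [∅, ∅, ∅, 191, 820, ∅, ∅, 747, 594, 430, ∅, 441, ∅, ∅, ∅, ∅, 339]

441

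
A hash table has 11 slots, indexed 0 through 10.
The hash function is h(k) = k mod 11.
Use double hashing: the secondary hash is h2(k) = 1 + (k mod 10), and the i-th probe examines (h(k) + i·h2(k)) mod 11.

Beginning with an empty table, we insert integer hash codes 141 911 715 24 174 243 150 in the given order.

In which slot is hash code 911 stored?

Insert 141: h=9, slot 9 empty => index 9.
Insert 911: h=9, h2=2, slot 9 occupied => index 0.
Insert 715: h=0, h2=6, slot 0 occupied => index 6.
Insert 24: h=2, slot 2 empty => index 2.
Insert 174: h=9, h2=5, slot 9 occupied => index 3.
Insert 243: h=1, slot 1 empty => index 1.
Insert 150: h=7, slot 7 empty => index 7.
Table: [911, 243, 24, 174, —, —, 715, 150, —, 141, —]

0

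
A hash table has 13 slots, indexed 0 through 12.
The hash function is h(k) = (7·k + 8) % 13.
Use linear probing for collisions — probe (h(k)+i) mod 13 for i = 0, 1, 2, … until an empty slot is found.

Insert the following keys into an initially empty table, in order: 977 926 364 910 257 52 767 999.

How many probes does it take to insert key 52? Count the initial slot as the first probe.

4

977: h=9 => slot 9
926: h=3 => slot 3
364: h=8 => slot 8
910: h=8, probe 8,9,10 => slot 10
257: h=0 => slot 0
52: h=8, probe 8,9,10,11 => slot 11
767: h=8, probe 8,9,10,11,12 => slot 12
999: h=7 => slot 7
Table: [257, ∅, ∅, 926, ∅, ∅, ∅, 999, 364, 977, 910, 52, 767]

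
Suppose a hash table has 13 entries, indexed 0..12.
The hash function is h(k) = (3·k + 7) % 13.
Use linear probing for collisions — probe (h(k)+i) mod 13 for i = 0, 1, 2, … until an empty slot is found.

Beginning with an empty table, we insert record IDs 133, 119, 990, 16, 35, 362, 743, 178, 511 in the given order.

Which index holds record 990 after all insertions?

Insert 133: h=3, slot 3 empty -> index 3.
Insert 119: h=0, slot 0 empty -> index 0.
Insert 990: h=0, slot 0 occupied -> index 1.
Insert 16: h=3, slot 3 occupied -> index 4.
Insert 35: h=8, slot 8 empty -> index 8.
Insert 362: h=1, slot 1 occupied -> index 2.
Insert 743: h=0, slots 0,1,2,3,4 occupied -> index 5.
Insert 178: h=8, slot 8 occupied -> index 9.
Insert 511: h=6, slot 6 empty -> index 6.
Table: [119, 990, 362, 133, 16, 743, 511, —, 35, 178, —, —, —]

1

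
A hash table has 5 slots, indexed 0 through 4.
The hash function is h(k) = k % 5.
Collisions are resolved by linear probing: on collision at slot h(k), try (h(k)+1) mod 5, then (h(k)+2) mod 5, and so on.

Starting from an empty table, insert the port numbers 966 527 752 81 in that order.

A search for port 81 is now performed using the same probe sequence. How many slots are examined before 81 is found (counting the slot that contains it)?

966 hashes to 1; slot 1 is free -> place at 1.
527 hashes to 2; slot 2 is free -> place at 2.
752 hashes to 2; 2 taken -> place at 3.
81 hashes to 1; 1,2,3 taken -> place at 4.
Table: [_, 966, 527, 752, 81]
Lookup 81: h=1, probe 1,2,3,4 → found at 4.

4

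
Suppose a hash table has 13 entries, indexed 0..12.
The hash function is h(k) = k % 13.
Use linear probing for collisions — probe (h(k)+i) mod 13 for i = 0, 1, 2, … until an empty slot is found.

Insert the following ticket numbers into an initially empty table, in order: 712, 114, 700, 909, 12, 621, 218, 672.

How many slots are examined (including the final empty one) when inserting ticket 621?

6

712: h=10 => slot 10
114: h=10, probe 10,11 => slot 11
700: h=11, probe 11,12 => slot 12
909: h=12, probe 12,0 => slot 0
12: h=12, probe 12,0,1 => slot 1
621: h=10, probe 10,11,12,0,1,2 => slot 2
218: h=10, probe 10,11,12,0,1,2,3 => slot 3
672: h=9 => slot 9
Table: [909, 12, 621, 218, —, —, —, —, —, 672, 712, 114, 700]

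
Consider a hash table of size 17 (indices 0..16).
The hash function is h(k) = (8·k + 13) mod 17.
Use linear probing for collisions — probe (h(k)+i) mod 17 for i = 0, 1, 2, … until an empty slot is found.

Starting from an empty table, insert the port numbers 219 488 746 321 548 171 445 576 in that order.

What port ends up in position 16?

321

Insert 219: h=14, slot 14 empty -> index 14.
Insert 488: h=7, slot 7 empty -> index 7.
Insert 746: h=14, slot 14 occupied -> index 15.
Insert 321: h=14, slots 14,15 occupied -> index 16.
Insert 548: h=11, slot 11 empty -> index 11.
Insert 171: h=4, slot 4 empty -> index 4.
Insert 445: h=3, slot 3 empty -> index 3.
Insert 576: h=14, slots 14,15,16 occupied -> index 0.
Table: [576, ., ., 445, 171, ., ., 488, ., ., ., 548, ., ., 219, 746, 321]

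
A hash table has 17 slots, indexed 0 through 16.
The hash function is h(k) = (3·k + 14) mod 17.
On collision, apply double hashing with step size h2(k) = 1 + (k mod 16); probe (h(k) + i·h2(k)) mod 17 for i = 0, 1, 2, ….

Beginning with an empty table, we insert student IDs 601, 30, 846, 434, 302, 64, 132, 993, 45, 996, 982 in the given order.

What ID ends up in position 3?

64

Insert 601: h=15, slot 15 empty -> index 15.
Insert 30: h=2, slot 2 empty -> index 2.
Insert 846: h=2, h2=15, slot 2 occupied -> index 0.
Insert 434: h=7, slot 7 empty -> index 7.
Insert 302: h=2, h2=15, slots 2,0,15 occupied -> index 13.
Insert 64: h=2, h2=1, slot 2 occupied -> index 3.
Insert 132: h=2, h2=5, slots 2,7 occupied -> index 12.
Insert 993: h=1, slot 1 empty -> index 1.
Insert 45: h=13, h2=14, slot 13 occupied -> index 10.
Insert 996: h=10, h2=5, slots 10,15,3 occupied -> index 8.
Insert 982: h=2, h2=7, slot 2 occupied -> index 9.
Table: [846, 993, 30, 64, ., ., ., 434, 996, 982, 45, ., 132, 302, ., 601, .]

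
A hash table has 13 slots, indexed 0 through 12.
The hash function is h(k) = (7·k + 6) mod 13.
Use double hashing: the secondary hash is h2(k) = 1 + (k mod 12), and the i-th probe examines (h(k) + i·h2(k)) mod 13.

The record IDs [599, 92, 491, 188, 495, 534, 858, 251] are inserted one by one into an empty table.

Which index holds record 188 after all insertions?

5

599: h=0 → slot 0
92: h=0, h2=9, probe 0,9 → slot 9
491: h=11 → slot 11
188: h=9, h2=9, probe 9,5 → slot 5
495: h=0, h2=4, probe 0,4 → slot 4
534: h=0, h2=7, probe 0,7 → slot 7
858: h=6 → slot 6
251: h=8 → slot 8
Table: [599, _, _, _, 495, 188, 858, 534, 251, 92, _, 491, _]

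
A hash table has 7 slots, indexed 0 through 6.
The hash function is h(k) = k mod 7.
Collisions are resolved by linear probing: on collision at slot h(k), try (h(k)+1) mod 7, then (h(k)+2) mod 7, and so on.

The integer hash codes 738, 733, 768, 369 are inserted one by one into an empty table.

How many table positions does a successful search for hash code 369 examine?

Insert 738: h=3, slot 3 empty => index 3.
Insert 733: h=5, slot 5 empty => index 5.
Insert 768: h=5, slot 5 occupied => index 6.
Insert 369: h=5, slots 5,6 occupied => index 0.
Table: [369, ∅, ∅, 738, ∅, 733, 768]
Lookup 369: h=5, probe 5,6,0 → found at 0.

3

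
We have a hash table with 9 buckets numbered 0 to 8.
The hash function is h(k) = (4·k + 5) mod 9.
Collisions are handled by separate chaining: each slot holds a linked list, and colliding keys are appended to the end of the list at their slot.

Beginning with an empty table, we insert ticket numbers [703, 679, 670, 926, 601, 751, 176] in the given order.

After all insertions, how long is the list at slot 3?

703 -> bucket 0
679 -> bucket 3
670 -> bucket 3 (collision)
926 -> bucket 1
601 -> bucket 6
751 -> bucket 3 (collision)
176 -> bucket 7
Final buckets:
0: 703
1: 926
2: ∅
3: 679 -> 670 -> 751
4: ∅
5: ∅
6: 601
7: 176
8: ∅

3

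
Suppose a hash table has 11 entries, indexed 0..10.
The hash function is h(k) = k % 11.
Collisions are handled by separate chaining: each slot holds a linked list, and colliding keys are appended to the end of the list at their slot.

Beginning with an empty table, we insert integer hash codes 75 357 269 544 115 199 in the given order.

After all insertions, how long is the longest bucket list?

75 → bucket 9
357 → bucket 5
269 → bucket 5 (collision)
544 → bucket 5 (collision)
115 → bucket 5 (collision)
199 → bucket 1
Final buckets:
0: .
1: 199
2: .
3: .
4: .
5: 357 -> 269 -> 544 -> 115
6: .
7: .
8: .
9: 75
10: .

4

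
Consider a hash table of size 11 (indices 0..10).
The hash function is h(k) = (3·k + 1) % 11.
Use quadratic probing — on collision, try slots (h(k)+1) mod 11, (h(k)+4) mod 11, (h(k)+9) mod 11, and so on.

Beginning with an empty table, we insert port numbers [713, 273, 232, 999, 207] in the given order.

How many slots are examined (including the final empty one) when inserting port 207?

5

713: h=6 → slot 6
273: h=6, probe 6,7 → slot 7
232: h=4 → slot 4
999: h=6, probe 6,7,10 → slot 10
207: h=6, probe 6,7,10,4,0 → slot 0
Table: [207, —, —, —, 232, —, 713, 273, —, —, 999]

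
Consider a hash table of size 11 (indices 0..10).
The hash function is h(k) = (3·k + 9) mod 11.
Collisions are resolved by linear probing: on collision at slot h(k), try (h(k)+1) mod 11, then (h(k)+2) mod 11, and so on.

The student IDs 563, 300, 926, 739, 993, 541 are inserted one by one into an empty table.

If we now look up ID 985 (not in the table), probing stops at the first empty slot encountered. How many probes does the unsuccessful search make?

563 hashes to 4; slot 4 is free -> place at 4.
300 hashes to 7; slot 7 is free -> place at 7.
926 hashes to 4; 4 taken -> place at 5.
739 hashes to 4; 4,5 taken -> place at 6.
993 hashes to 7; 7 taken -> place at 8.
541 hashes to 4; 4,5,6,7,8 taken -> place at 9.
Table: [—, —, —, —, 563, 926, 739, 300, 993, 541, —]
Lookup 985: h=5, probe 5,6,7,8,9,10 → slot 10 empty, not found.

6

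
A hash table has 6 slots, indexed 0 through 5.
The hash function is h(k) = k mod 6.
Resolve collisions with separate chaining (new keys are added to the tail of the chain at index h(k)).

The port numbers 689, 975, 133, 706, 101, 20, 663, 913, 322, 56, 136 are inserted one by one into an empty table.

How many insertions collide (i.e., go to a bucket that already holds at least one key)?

Insert 689: h=5, bucket 5 empty → new chain.
Insert 975: h=3, bucket 3 empty → new chain.
Insert 133: h=1, bucket 1 empty → new chain.
Insert 706: h=4, bucket 4 empty → new chain.
Insert 101: h=5, bucket 5 nonempty → append to chain.
Insert 20: h=2, bucket 2 empty → new chain.
Insert 663: h=3, bucket 3 nonempty → append to chain.
Insert 913: h=1, bucket 1 nonempty → append to chain.
Insert 322: h=4, bucket 4 nonempty → append to chain.
Insert 56: h=2, bucket 2 nonempty → append to chain.
Insert 136: h=4, bucket 4 nonempty → append to chain.
Final buckets:
0: .
1: 133 -> 913
2: 20 -> 56
3: 975 -> 663
4: 706 -> 322 -> 136
5: 689 -> 101

6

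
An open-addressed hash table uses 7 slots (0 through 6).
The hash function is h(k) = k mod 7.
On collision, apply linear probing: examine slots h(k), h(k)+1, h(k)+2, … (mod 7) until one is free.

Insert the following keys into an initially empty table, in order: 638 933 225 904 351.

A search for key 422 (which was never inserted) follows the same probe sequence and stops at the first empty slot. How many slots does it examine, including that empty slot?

5

638: h=1 -> slot 1
933: h=2 -> slot 2
225: h=1, probe 1,2,3 -> slot 3
904: h=1, probe 1,2,3,4 -> slot 4
351: h=1, probe 1,2,3,4,5 -> slot 5
Table: [—, 638, 933, 225, 904, 351, —]
Lookup 422: h=2, probe 2,3,4,5,6 → slot 6 empty, not found.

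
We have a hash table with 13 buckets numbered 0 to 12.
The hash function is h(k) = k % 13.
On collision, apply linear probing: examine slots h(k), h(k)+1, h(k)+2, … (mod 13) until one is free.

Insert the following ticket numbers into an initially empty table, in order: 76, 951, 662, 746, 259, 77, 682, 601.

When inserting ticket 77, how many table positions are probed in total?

76: h=11 => slot 11
951: h=2 => slot 2
662: h=12 => slot 12
746: h=5 => slot 5
259: h=12, probe 12,0 => slot 0
77: h=12, probe 12,0,1 => slot 1
682: h=6 => slot 6
601: h=3 => slot 3
Table: [259, 77, 951, 601, —, 746, 682, —, —, —, —, 76, 662]

3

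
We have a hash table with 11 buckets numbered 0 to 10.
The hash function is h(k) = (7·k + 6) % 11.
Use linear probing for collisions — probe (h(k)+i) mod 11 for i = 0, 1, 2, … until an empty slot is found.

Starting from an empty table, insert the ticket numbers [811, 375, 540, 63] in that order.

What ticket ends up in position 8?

811: h=7 → slot 7
375: h=2 → slot 2
540: h=2, probe 2,3 → slot 3
63: h=7, probe 7,8 → slot 8
Table: [—, —, 375, 540, —, —, —, 811, 63, —, —]

63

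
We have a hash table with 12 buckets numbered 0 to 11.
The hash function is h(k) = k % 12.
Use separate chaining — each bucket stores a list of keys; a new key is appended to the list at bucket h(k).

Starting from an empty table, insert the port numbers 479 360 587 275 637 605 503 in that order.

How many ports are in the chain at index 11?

4

Insert 479: h=11, bucket 11 empty -> new chain.
Insert 360: h=0, bucket 0 empty -> new chain.
Insert 587: h=11, bucket 11 nonempty -> append to chain.
Insert 275: h=11, bucket 11 nonempty -> append to chain.
Insert 637: h=1, bucket 1 empty -> new chain.
Insert 605: h=5, bucket 5 empty -> new chain.
Insert 503: h=11, bucket 11 nonempty -> append to chain.
Final buckets:
0: 360
1: 637
2: .
3: .
4: .
5: 605
6: .
7: .
8: .
9: .
10: .
11: 479 -> 587 -> 275 -> 503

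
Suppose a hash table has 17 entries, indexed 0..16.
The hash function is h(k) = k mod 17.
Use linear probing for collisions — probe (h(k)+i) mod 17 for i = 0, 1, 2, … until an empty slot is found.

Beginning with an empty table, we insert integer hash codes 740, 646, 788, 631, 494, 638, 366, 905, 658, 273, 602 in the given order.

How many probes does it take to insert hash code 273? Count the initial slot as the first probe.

740: h=9 → slot 9
646: h=0 → slot 0
788: h=6 → slot 6
631: h=2 → slot 2
494: h=1 → slot 1
638: h=9, probe 9,10 → slot 10
366: h=9, probe 9,10,11 → slot 11
905: h=4 → slot 4
658: h=12 → slot 12
273: h=1, probe 1,2,3 → slot 3
602: h=7 → slot 7
Table: [646, 494, 631, 273, 905, ., 788, 602, ., 740, 638, 366, 658, ., ., ., .]

3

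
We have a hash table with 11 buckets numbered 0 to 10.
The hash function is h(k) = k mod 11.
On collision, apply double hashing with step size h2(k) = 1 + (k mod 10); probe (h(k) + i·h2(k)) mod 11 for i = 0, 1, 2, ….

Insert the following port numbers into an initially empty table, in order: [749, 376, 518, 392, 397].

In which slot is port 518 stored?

749 hashes to 1; slot 1 is free → place at 1.
376 hashes to 2; slot 2 is free → place at 2.
518 hashes to 1, h2=9; 1 taken → place at 10.
392 hashes to 7; slot 7 is free → place at 7.
397 hashes to 1, h2=8; 1 taken → place at 9.
Table: [., 749, 376, ., ., ., ., 392, ., 397, 518]

10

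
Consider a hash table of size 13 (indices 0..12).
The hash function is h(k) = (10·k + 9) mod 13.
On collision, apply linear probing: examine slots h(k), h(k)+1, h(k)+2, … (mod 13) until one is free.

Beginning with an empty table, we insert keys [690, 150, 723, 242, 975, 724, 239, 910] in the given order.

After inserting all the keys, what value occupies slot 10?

690 hashes to 6; slot 6 is free -> place at 6.
150 hashes to 1; slot 1 is free -> place at 1.
723 hashes to 11; slot 11 is free -> place at 11.
242 hashes to 11; 11 taken -> place at 12.
975 hashes to 9; slot 9 is free -> place at 9.
724 hashes to 8; slot 8 is free -> place at 8.
239 hashes to 7; slot 7 is free -> place at 7.
910 hashes to 9; 9 taken -> place at 10.
Table: [., 150, ., ., ., ., 690, 239, 724, 975, 910, 723, 242]

910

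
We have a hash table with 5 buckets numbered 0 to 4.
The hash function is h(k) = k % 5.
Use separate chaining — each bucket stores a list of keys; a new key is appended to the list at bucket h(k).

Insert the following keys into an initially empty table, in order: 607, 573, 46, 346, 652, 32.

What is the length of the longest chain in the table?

3

Insert 607: h=2, bucket 2 empty → new chain.
Insert 573: h=3, bucket 3 empty → new chain.
Insert 46: h=1, bucket 1 empty → new chain.
Insert 346: h=1, bucket 1 nonempty → append to chain.
Insert 652: h=2, bucket 2 nonempty → append to chain.
Insert 32: h=2, bucket 2 nonempty → append to chain.
Final buckets:
0: _
1: 46 -> 346
2: 607 -> 652 -> 32
3: 573
4: _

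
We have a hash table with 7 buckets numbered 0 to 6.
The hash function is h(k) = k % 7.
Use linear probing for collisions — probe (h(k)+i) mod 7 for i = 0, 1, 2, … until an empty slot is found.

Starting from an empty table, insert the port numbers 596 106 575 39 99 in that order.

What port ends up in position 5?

Insert 596: h=1, slot 1 empty → index 1.
Insert 106: h=1, slot 1 occupied → index 2.
Insert 575: h=1, slots 1,2 occupied → index 3.
Insert 39: h=4, slot 4 empty → index 4.
Insert 99: h=1, slots 1,2,3,4 occupied → index 5.
Table: [—, 596, 106, 575, 39, 99, —]

99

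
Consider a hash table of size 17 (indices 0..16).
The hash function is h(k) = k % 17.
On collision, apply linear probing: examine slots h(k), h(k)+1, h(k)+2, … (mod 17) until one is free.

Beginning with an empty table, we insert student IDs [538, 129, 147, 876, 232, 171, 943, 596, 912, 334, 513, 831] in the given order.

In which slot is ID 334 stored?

15

538: h=11 => slot 11
129: h=10 => slot 10
147: h=11, probe 11,12 => slot 12
876: h=9 => slot 9
232: h=11, probe 11,12,13 => slot 13
171: h=1 => slot 1
943: h=8 => slot 8
596: h=1, probe 1,2 => slot 2
912: h=11, probe 11,12,13,14 => slot 14
334: h=11, probe 11,12,13,14,15 => slot 15
513: h=3 => slot 3
831: h=15, probe 15,16 => slot 16
Table: [-, 171, 596, 513, -, -, -, -, 943, 876, 129, 538, 147, 232, 912, 334, 831]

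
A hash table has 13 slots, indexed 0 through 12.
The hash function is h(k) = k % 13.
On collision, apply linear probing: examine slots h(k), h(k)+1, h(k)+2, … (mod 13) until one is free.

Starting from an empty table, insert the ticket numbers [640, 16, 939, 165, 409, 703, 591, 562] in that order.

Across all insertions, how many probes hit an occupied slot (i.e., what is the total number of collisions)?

640 hashes to 3; slot 3 is free => place at 3.
16 hashes to 3; 3 taken => place at 4.
939 hashes to 3; 3,4 taken => place at 5.
165 hashes to 9; slot 9 is free => place at 9.
409 hashes to 6; slot 6 is free => place at 6.
703 hashes to 1; slot 1 is free => place at 1.
591 hashes to 6; 6 taken => place at 7.
562 hashes to 3; 3,4,5,6,7 taken => place at 8.
Table: [—, 703, —, 640, 16, 939, 409, 591, 562, 165, —, —, —]

9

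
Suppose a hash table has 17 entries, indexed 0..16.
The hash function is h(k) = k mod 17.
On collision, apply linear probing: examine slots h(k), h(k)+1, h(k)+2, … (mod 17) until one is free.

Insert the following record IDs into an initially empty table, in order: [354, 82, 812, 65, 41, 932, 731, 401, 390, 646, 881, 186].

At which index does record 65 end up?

16

354: h=14 -> slot 14
82: h=14, probe 14,15 -> slot 15
812: h=13 -> slot 13
65: h=14, probe 14,15,16 -> slot 16
41: h=7 -> slot 7
932: h=14, probe 14,15,16,0 -> slot 0
731: h=0, probe 0,1 -> slot 1
401: h=10 -> slot 10
390: h=16, probe 16,0,1,2 -> slot 2
646: h=0, probe 0,1,2,3 -> slot 3
881: h=14, probe 14,15,16,0,1,2,3,4 -> slot 4
186: h=16, probe 16,0,1,2,3,4,5 -> slot 5
Table: [932, 731, 390, 646, 881, 186, -, 41, -, -, 401, -, -, 812, 354, 82, 65]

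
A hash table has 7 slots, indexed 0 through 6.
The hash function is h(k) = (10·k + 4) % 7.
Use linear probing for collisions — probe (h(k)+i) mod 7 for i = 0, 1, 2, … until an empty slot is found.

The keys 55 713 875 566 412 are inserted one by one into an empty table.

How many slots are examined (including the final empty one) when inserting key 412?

5

55: h=1 -> slot 1
713: h=1, probe 1,2 -> slot 2
875: h=4 -> slot 4
566: h=1, probe 1,2,3 -> slot 3
412: h=1, probe 1,2,3,4,5 -> slot 5
Table: [-, 55, 713, 566, 875, 412, -]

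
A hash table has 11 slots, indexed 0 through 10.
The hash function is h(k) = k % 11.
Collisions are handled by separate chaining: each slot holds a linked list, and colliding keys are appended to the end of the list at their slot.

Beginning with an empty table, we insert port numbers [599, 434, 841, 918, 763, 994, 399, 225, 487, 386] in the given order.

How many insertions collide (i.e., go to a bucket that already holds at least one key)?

6

Insert 599: h=5, bucket 5 empty → new chain.
Insert 434: h=5, bucket 5 nonempty → append to chain.
Insert 841: h=5, bucket 5 nonempty → append to chain.
Insert 918: h=5, bucket 5 nonempty → append to chain.
Insert 763: h=4, bucket 4 empty → new chain.
Insert 994: h=4, bucket 4 nonempty → append to chain.
Insert 399: h=3, bucket 3 empty → new chain.
Insert 225: h=5, bucket 5 nonempty → append to chain.
Insert 487: h=3, bucket 3 nonempty → append to chain.
Insert 386: h=1, bucket 1 empty → new chain.
Final buckets:
0: ∅
1: 386
2: ∅
3: 399 -> 487
4: 763 -> 994
5: 599 -> 434 -> 841 -> 918 -> 225
6: ∅
7: ∅
8: ∅
9: ∅
10: ∅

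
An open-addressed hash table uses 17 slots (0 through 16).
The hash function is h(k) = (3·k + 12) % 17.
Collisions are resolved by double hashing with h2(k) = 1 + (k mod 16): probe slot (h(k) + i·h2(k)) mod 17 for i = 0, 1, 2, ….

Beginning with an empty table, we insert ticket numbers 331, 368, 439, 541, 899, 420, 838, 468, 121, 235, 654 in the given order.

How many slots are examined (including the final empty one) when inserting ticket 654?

4

Insert 331: h=2, slot 2 empty -> index 2.
Insert 368: h=11, slot 11 empty -> index 11.
Insert 439: h=3, slot 3 empty -> index 3.
Insert 541: h=3, h2=14, slot 3 occupied -> index 0.
Insert 899: h=6, slot 6 empty -> index 6.
Insert 420: h=14, slot 14 empty -> index 14.
Insert 838: h=10, slot 10 empty -> index 10.
Insert 468: h=5, slot 5 empty -> index 5.
Insert 121: h=1, slot 1 empty -> index 1.
Insert 235: h=3, h2=12, slot 3 occupied -> index 15.
Insert 654: h=2, h2=15, slots 2,0,15 occupied -> index 13.
Table: [541, 121, 331, 439, _, 468, 899, _, _, _, 838, 368, _, 654, 420, 235, _]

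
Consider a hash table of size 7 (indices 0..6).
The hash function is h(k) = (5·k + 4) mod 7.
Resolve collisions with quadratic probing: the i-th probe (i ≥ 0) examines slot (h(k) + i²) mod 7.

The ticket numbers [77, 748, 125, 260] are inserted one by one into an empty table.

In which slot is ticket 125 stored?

Insert 77: h=4, slot 4 empty => index 4.
Insert 748: h=6, slot 6 empty => index 6.
Insert 125: h=6, slot 6 occupied => index 0.
Insert 260: h=2, slot 2 empty => index 2.
Table: [125, -, 260, -, 77, -, 748]

0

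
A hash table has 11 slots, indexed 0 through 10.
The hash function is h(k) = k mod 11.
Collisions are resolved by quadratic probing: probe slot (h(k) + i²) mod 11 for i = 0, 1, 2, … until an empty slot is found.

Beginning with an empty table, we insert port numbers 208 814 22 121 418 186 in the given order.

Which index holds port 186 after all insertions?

208 hashes to 10; slot 10 is free → place at 10.
814 hashes to 0; slot 0 is free → place at 0.
22 hashes to 0; 0 taken → place at 1.
121 hashes to 0; 0,1 taken → place at 4.
418 hashes to 0; 0,1,4 taken → place at 9.
186 hashes to 10; 10,0 taken → place at 3.
Table: [814, 22, _, 186, 121, _, _, _, _, 418, 208]

3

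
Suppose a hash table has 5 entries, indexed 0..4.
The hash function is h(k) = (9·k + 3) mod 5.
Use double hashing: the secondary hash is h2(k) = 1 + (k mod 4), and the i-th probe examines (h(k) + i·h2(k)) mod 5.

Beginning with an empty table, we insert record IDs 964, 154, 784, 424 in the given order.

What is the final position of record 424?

1

Insert 964: h=4, slot 4 empty => index 4.
Insert 154: h=4, h2=3, slot 4 occupied => index 2.
Insert 784: h=4, h2=1, slot 4 occupied => index 0.
Insert 424: h=4, h2=1, slots 4,0 occupied => index 1.
Table: [784, 424, 154, _, 964]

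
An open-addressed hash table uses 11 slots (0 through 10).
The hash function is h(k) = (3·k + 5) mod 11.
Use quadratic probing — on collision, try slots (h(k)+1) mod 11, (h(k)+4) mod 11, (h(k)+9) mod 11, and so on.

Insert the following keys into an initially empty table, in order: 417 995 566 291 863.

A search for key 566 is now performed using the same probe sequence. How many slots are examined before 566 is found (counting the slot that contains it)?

Insert 417: h=2, slot 2 empty -> index 2.
Insert 995: h=9, slot 9 empty -> index 9.
Insert 566: h=9, slot 9 occupied -> index 10.
Insert 291: h=9, slots 9,10,2 occupied -> index 7.
Insert 863: h=9, slots 9,10,2,7 occupied -> index 3.
Table: [∅, ∅, 417, 863, ∅, ∅, ∅, 291, ∅, 995, 566]
Lookup 566: h=9, probe 9,10 → found at 10.

2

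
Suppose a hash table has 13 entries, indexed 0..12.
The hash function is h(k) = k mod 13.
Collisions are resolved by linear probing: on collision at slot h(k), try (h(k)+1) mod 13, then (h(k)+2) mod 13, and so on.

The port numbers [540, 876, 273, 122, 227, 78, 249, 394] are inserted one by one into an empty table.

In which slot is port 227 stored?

540 hashes to 7; slot 7 is free => place at 7.
876 hashes to 5; slot 5 is free => place at 5.
273 hashes to 0; slot 0 is free => place at 0.
122 hashes to 5; 5 taken => place at 6.
227 hashes to 6; 6,7 taken => place at 8.
78 hashes to 0; 0 taken => place at 1.
249 hashes to 2; slot 2 is free => place at 2.
394 hashes to 4; slot 4 is free => place at 4.
Table: [273, 78, 249, -, 394, 876, 122, 540, 227, -, -, -, -]

8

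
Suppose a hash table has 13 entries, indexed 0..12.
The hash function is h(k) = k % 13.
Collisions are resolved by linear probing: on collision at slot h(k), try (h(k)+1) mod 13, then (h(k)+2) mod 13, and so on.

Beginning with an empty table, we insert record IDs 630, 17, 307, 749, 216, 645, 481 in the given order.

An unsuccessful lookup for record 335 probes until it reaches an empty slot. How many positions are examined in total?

3

630 hashes to 6; slot 6 is free -> place at 6.
17 hashes to 4; slot 4 is free -> place at 4.
307 hashes to 8; slot 8 is free -> place at 8.
749 hashes to 8; 8 taken -> place at 9.
216 hashes to 8; 8,9 taken -> place at 10.
645 hashes to 8; 8,9,10 taken -> place at 11.
481 hashes to 0; slot 0 is free -> place at 0.
Table: [481, _, _, _, 17, _, 630, _, 307, 749, 216, 645, _]
Lookup 335: h=10, probe 10,11,12 → slot 12 empty, not found.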